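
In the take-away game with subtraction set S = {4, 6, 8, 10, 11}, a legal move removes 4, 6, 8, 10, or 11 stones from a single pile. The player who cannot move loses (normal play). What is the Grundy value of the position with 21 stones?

G(0) = 0
G(1) = mex{} = 0
G(2) = mex{} = 0
G(3) = mex{} = 0
G(4) = mex{0} = 1
G(5) = mex{0} = 1
G(6) = mex{0,0} = 1
G(7) = mex{0,0} = 1
G(8) = mex{1,0,0} = 2
G(9) = mex{1,0,0} = 2
G(10) = mex{1,1,0,0} = 2
G(11) = mex{1,1,0,0,0} = 2
G(12) = mex{2,1,1,0,0} = 3
G(13) = mex{2,1,1,0,0} = 3
G(14) = mex{2,2,1,1,0} = 3
G(15) = mex{2,2,1,1,1} = 0
G(16) = mex{3,2,2,1,1} = 0
G(17) = mex{3,2,2,1,1} = 0
G(18) = mex{3,3,2,2,1} = 0
G(19) = mex{0,3,2,2,2} = 1
G(20) = mex{0,3,3,2,2} = 1
G(21) = mex{0,0,3,2,2} = 1

1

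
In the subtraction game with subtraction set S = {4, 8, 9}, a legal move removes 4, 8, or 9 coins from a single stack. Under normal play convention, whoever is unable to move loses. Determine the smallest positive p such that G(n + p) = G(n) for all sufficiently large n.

13

n :  0  1  2  3  4  5  6  7  8  9 10 11 12 13 14 15 16 17 18 19 20 21 22 23 24 25 26 27
G :  0  0  0  0  1  1  1  1  2  2  2  2  3  0  0  0  0  1  1  1  1  2  2  2  2  3  0  0
G(n+13) = G(n) holds for n = 0,…,8 (a full window of length max(S) = 9), so the sequence is purely periodic with period 13.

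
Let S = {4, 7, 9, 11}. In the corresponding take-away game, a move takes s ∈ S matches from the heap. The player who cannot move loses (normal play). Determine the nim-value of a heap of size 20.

G(0) = 0
G(1) = mex{} = 0
G(2) = mex{} = 0
G(3) = mex{} = 0
G(4) = mex{0} = 1
G(5) = mex{0} = 1
G(6) = mex{0} = 1
G(7) = mex{0,0} = 1
G(8) = mex{1,0} = 2
G(9) = mex{1,0,0} = 2
G(10) = mex{1,0,0} = 2
G(11) = mex{1,1,0,0} = 2
G(12) = mex{2,1,0,0} = 3
G(13) = mex{2,1,1,0} = 3
G(14) = mex{2,1,1,0} = 3
G(15) = mex{2,2,1,1} = 0
G(16) = mex{3,2,1,1} = 0
G(17) = mex{3,2,2,1} = 0
G(18) = mex{3,2,2,1} = 0
G(19) = mex{0,3,2,2} = 1
G(20) = mex{0,3,2,2} = 1

1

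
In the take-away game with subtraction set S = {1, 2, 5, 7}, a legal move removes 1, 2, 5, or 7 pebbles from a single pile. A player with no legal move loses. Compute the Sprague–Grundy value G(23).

2

n :  0  1  2  3  4  5  6  7  8  9 10 11 12 13 14 15 16 17 18 19 20 21 22 23
G :  0  1  2  0  1  2  0  1  2  0  1  2  0  1  2  0  1  2  0  1  2  0  1  2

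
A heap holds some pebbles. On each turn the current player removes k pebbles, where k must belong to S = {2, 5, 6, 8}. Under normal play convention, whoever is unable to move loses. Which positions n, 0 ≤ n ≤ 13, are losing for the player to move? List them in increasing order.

n :  0  1  2  3  4  5  6  7  8  9 10 11 12 13
G :  0  0  1  1  0  2  1  3  2  2  3  0  2  1
P-positions are exactly the n with G(n) = 0.

0, 1, 4, 11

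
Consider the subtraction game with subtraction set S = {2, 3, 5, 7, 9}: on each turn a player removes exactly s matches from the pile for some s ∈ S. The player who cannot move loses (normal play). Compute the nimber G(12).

G(0) = 0
G(1) = mex{} = 0
G(2) = mex{0} = 1
G(3) = mex{0,0} = 1
G(4) = mex{1,0} = 2
G(5) = mex{1,1,0} = 2
G(6) = mex{2,1,0} = 3
G(7) = mex{2,2,1,0} = 3
G(8) = mex{3,2,1,0} = 4
G(9) = mex{3,3,2,1,0} = 4
G(10) = mex{4,3,2,1,0} = 5
G(11) = mex{4,4,3,2,1} = 0
G(12) = mex{5,4,3,2,1} = 0

0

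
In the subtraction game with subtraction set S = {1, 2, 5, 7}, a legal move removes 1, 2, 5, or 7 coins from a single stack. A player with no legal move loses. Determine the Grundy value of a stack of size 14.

2

G(0) = 0
G(1) = mex{0} = 1
G(2) = mex{1,0} = 2
G(3) = mex{2,1} = 0
G(4) = mex{0,2} = 1
G(5) = mex{1,0,0} = 2
G(6) = mex{2,1,1} = 0
G(7) = mex{0,2,2,0} = 1
G(8) = mex{1,0,0,1} = 2
G(9) = mex{2,1,1,2} = 0
G(10) = mex{0,2,2,0} = 1
G(11) = mex{1,0,0,1} = 2
G(12) = mex{2,1,1,2} = 0
G(13) = mex{0,2,2,0} = 1
G(14) = mex{1,0,0,1} = 2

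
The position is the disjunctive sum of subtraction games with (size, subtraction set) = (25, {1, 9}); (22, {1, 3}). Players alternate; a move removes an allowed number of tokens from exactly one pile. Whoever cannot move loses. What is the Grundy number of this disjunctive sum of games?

1

Pile A, S = {1, 9}:
G(0) = 0
G(1) = mex{0} = 1
G(2) = mex{1} = 0
G(3) = mex{0} = 1
G(4) = mex{1} = 0
G(5) = mex{0} = 1
G(6) = mex{1} = 0
G(7) = mex{0} = 1
G(8) = mex{1} = 0
G(9) = mex{0,0} = 1
G(10) = mex{1,1} = 0
G(11) = mex{0,0} = 1
G(12) = mex{1,1} = 0
G(13) = mex{0,0} = 1
G(14) = mex{1,1} = 0
G(15) = mex{0,0} = 1
G(16) = mex{1,1} = 0
G(17) = mex{0,0} = 1
G(18) = mex{1,1} = 0
G(19) = mex{0,0} = 1
G(20) = mex{1,1} = 0
G(21) = mex{0,0} = 1
G(22) = mex{1,1} = 0
G(23) = mex{0,0} = 1
G(24) = mex{1,1} = 0
G(25) = mex{0,0} = 1
G_A(25) = 1.
Pile B, S = {1, 3}:
G(0) = 0
G(1) = mex{0} = 1
G(2) = mex{1} = 0
G(3) = mex{0,0} = 1
G(4) = mex{1,1} = 0
G(5) = mex{0,0} = 1
G(6) = mex{1,1} = 0
G(7) = mex{0,0} = 1
G(8) = mex{1,1} = 0
G(9) = mex{0,0} = 1
G(10) = mex{1,1} = 0
G(11) = mex{0,0} = 1
G(12) = mex{1,1} = 0
G(13) = mex{0,0} = 1
G(14) = mex{1,1} = 0
G(15) = mex{0,0} = 1
G(16) = mex{1,1} = 0
G(17) = mex{0,0} = 1
G(18) = mex{1,1} = 0
G(19) = mex{0,0} = 1
G(20) = mex{1,1} = 0
G(21) = mex{0,0} = 1
G(22) = mex{1,1} = 0
G_B(22) = 0.
Combined Grundy value = 1 ⊕ 0 = 1.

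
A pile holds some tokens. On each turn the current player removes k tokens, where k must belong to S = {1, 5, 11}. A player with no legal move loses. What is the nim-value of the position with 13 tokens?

n :  0  1  2  3  4  5  6  7  8  9 10 11 12 13
G :  0  1  0  1  0  1  0  1  0  1  0  1  0  1

1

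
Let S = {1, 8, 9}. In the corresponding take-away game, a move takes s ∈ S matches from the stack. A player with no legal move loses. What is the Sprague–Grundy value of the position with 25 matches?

n :  0  1  2  3  4  5  6  7  8  9 10 11 12 13 14 15 16 17 18 19 20 21 22 23 24 25
G :  0  1  0  1  0  1  0  1  2  3  2  3  2  3  2  3  0  1  0  1  0  1  0  1  2  3

3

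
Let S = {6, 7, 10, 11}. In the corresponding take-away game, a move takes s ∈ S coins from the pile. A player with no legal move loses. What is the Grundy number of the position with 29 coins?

n :  0  1  2  3  4  5  6  7  8  9 10 11 12 13 14 15 16 17 18 19 20 21 22 23 24 25 26 27 28 29
G :  0  0  0  0  0  0  1  1  1  1  1  1  2  2  2  2  2  0  0  0  0  0  0  1  1  1  1  1  1  2

2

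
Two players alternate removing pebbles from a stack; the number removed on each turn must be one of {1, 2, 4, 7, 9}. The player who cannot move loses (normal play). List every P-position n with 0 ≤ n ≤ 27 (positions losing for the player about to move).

0, 3, 6, 11, 14, 17, 22, 25

n :  0  1  2  3  4  5  6  7  8  9 10 11 12 13 14 15 16 17 18 19 20 21 22 23 24 25 26 27
G :  0  1  2  0  1  2  0  1  2  3  4  0  1  2  0  1  2  0  1  2  3  4  0  1  2  0  1  2
P-positions are exactly the n with G(n) = 0.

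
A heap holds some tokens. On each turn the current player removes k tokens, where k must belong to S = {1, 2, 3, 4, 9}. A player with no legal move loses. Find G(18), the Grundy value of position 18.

3

G(0) = 0
G(1) = mex{0} = 1
G(2) = mex{1,0} = 2
G(3) = mex{2,1,0} = 3
G(4) = mex{3,2,1,0} = 4
G(5) = mex{4,3,2,1} = 0
G(6) = mex{0,4,3,2} = 1
G(7) = mex{1,0,4,3} = 2
G(8) = mex{2,1,0,4} = 3
G(9) = mex{3,2,1,0,0} = 4
G(10) = mex{4,3,2,1,1} = 0
G(11) = mex{0,4,3,2,2} = 1
G(12) = mex{1,0,4,3,3} = 2
G(13) = mex{2,1,0,4,4} = 3
G(14) = mex{3,2,1,0,0} = 4
G(15) = mex{4,3,2,1,1} = 0
G(16) = mex{0,4,3,2,2} = 1
G(17) = mex{1,0,4,3,3} = 2
G(18) = mex{2,1,0,4,4} = 3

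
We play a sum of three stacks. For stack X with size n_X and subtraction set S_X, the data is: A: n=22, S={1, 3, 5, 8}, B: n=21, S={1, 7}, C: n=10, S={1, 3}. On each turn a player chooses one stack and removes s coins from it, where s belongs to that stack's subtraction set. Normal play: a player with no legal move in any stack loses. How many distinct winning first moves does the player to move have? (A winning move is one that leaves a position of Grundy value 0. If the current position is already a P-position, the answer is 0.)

Stack A, S = {1, 3, 5, 8}:
G(0) = 0
G(1) = mex{0} = 1
G(2) = mex{1} = 0
G(3) = mex{0,0} = 1
G(4) = mex{1,1} = 0
G(5) = mex{0,0,0} = 1
G(6) = mex{1,1,1} = 0
G(7) = mex{0,0,0} = 1
G(8) = mex{1,1,1,0} = 2
G(9) = mex{2,0,0,1} = 3
G(10) = mex{3,1,1,0} = 2
G(11) = mex{2,2,0,1} = 3
G(12) = mex{3,3,1,0} = 2
G(13) = mex{2,2,2,1} = 0
G(14) = mex{0,3,3,0} = 1
G(15) = mex{1,2,2,1} = 0
G(16) = mex{0,0,3,2} = 1
G(17) = mex{1,1,2,3} = 0
G(18) = mex{0,0,0,2} = 1
G(19) = mex{1,1,1,3} = 0
G(20) = mex{0,0,0,2} = 1
G(21) = mex{1,1,1,0} = 2
G(22) = mex{2,0,0,1} = 3
G_A(22) = 3.
Stack B, S = {1, 7}:
G(0) = 0
G(1) = mex{0} = 1
G(2) = mex{1} = 0
G(3) = mex{0} = 1
G(4) = mex{1} = 0
G(5) = mex{0} = 1
G(6) = mex{1} = 0
G(7) = mex{0,0} = 1
G(8) = mex{1,1} = 0
G(9) = mex{0,0} = 1
G(10) = mex{1,1} = 0
G(11) = mex{0,0} = 1
G(12) = mex{1,1} = 0
G(13) = mex{0,0} = 1
G(14) = mex{1,1} = 0
G(15) = mex{0,0} = 1
G(16) = mex{1,1} = 0
G(17) = mex{0,0} = 1
G(18) = mex{1,1} = 0
G(19) = mex{0,0} = 1
G(20) = mex{1,1} = 0
G(21) = mex{0,0} = 1
G_B(21) = 1.
Stack C, S = {1, 3}:
n :  0  1  2  3  4  5  6  7  8  9 10
G :  0  1  0  1  0  1  0  1  0  1  0
G_C(10) = 0.
Combined Grundy value = 3 ⊕ 1 ⊕ 0 = 2.
A winning move leaves total XOR = 0, i.e. changes one component's Grundy value g to g ⊕ X where X is the current total.
Stack A: need g' = 3⊕2 = 1. Options: 22−1→G=2, 22−3→G=0, 22−5→G=0, 22−8→G=1. Hits: 1.
Stack B: need g' = 1⊕2 = 3. Options: 21−1→G=0, 21−7→G=0. Hits: 0.
Stack C: need g' = 0⊕2 = 2. Options: 10−1→G=1, 10−3→G=1. Hits: 0.

1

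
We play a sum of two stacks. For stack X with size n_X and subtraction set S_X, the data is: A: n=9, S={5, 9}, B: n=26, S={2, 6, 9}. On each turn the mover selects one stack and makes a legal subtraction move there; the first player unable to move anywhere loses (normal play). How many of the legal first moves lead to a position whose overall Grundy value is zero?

1

Stack A, S = {5, 9}:
G(0) = 0
G(1) = mex{} = 0
G(2) = mex{} = 0
G(3) = mex{} = 0
G(4) = mex{} = 0
G(5) = mex{0} = 1
G(6) = mex{0} = 1
G(7) = mex{0} = 1
G(8) = mex{0} = 1
G(9) = mex{0,0} = 1
G_A(9) = 1.
Stack B, S = {2, 6, 9}:
G(0) = 0
G(1) = mex{} = 0
G(2) = mex{0} = 1
G(3) = mex{0} = 1
G(4) = mex{1} = 0
G(5) = mex{1} = 0
G(6) = mex{0,0} = 1
G(7) = mex{0,0} = 1
G(8) = mex{1,1} = 0
G(9) = mex{1,1,0} = 2
G(10) = mex{0,0,0} = 1
G(11) = mex{2,0,1} = 3
G(12) = mex{1,1,1} = 0
G(13) = mex{3,1,0} = 2
G(14) = mex{0,0,0} = 1
G(15) = mex{2,2,1} = 0
G(16) = mex{1,1,1} = 0
G(17) = mex{0,3,0} = 1
G(18) = mex{0,0,2} = 1
G(19) = mex{1,2,1} = 0
G(20) = mex{1,1,3} = 0
G(21) = mex{0,0,0} = 1
G(22) = mex{0,0,2} = 1
G(23) = mex{1,1,1} = 0
G(24) = mex{1,1,0} = 2
G(25) = mex{0,0,0} = 1
G(26) = mex{2,0,1} = 3
G_B(26) = 3.
Combined Grundy value = 1 ⊕ 3 = 2.
A winning move leaves total XOR = 0, i.e. changes one component's Grundy value g to g ⊕ X where X is the current total.
Stack A: need g' = 1⊕2 = 3. Options: 9−5→G=0, 9−9→G=0. Hits: 0.
Stack B: need g' = 3⊕2 = 1. Options: 26−2→G=2, 26−6→G=0, 26−9→G=1. Hits: 1.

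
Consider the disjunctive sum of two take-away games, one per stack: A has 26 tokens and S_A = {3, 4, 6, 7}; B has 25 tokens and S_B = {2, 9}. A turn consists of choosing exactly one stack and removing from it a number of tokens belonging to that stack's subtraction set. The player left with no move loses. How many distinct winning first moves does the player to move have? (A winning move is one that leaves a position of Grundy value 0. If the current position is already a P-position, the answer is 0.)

Stack A, S = {3, 4, 6, 7}:
n :  0  1  2  3  4  5  6  7  8  9 10 11 12 13 14 15 16 17 18 19 20 21 22 23 24 25 26
G :  0  0  0  1  1  1  2  2  2  3  0  0  0  1  1  1  2  2  2  3  0  0  0  1  1  1  2
G_A(26) = 2.
Stack B, S = {2, 9}:
G(0) = 0
G(1) = mex{} = 0
G(2) = mex{0} = 1
G(3) = mex{0} = 1
G(4) = mex{1} = 0
G(5) = mex{1} = 0
G(6) = mex{0} = 1
G(7) = mex{0} = 1
G(8) = mex{1} = 0
G(9) = mex{1,0} = 2
G(10) = mex{0,0} = 1
G(11) = mex{2,1} = 0
G(12) = mex{1,1} = 0
G(13) = mex{0,0} = 1
G(14) = mex{0,0} = 1
G(15) = mex{1,1} = 0
G(16) = mex{1,1} = 0
G(17) = mex{0,0} = 1
G(18) = mex{0,2} = 1
G(19) = mex{1,1} = 0
G(20) = mex{1,0} = 2
G(21) = mex{0,0} = 1
G(22) = mex{2,1} = 0
G(23) = mex{1,1} = 0
G(24) = mex{0,0} = 1
G(25) = mex{0,0} = 1
G_B(25) = 1.
Combined Grundy value = 2 ⊕ 1 = 3.
A winning move leaves total XOR = 0, i.e. changes one component's Grundy value g to g ⊕ X where X is the current total.
Stack A: need g' = 2⊕3 = 1. Options: 26−3→G=1, 26−4→G=0, 26−6→G=0, 26−7→G=3. Hits: 1.
Stack B: need g' = 1⊕3 = 2. Options: 25−2→G=0, 25−9→G=0. Hits: 0.

1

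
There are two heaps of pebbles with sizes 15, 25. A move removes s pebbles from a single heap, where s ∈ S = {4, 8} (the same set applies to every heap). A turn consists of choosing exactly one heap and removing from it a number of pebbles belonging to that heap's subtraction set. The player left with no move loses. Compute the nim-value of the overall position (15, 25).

All heaps use S = {4, 8}:
G(0) = 0
G(1) = mex{} = 0
G(2) = mex{} = 0
G(3) = mex{} = 0
G(4) = mex{0} = 1
G(5) = mex{0} = 1
G(6) = mex{0} = 1
G(7) = mex{0} = 1
G(8) = mex{1,0} = 2
G(9) = mex{1,0} = 2
G(10) = mex{1,0} = 2
G(11) = mex{1,0} = 2
G(12) = mex{2,1} = 0
G(13) = mex{2,1} = 0
G(14) = mex{2,1} = 0
G(15) = mex{2,1} = 0
G(16) = mex{0,2} = 1
G(17) = mex{0,2} = 1
G(18) = mex{0,2} = 1
G(19) = mex{0,2} = 1
G(20) = mex{1,0} = 2
G(21) = mex{1,0} = 2
G(22) = mex{1,0} = 2
G(23) = mex{1,0} = 2
G(24) = mex{2,1} = 0
G(25) = mex{2,1} = 0
Heap A: G(15) = 0.
Heap B: G(25) = 0.
Combined Grundy value = 0 ⊕ 0 = 0.

0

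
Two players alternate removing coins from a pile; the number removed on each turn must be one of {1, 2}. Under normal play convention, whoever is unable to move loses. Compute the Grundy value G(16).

G(0) = 0
G(1) = mex{0} = 1
G(2) = mex{1,0} = 2
G(3) = mex{2,1} = 0
G(4) = mex{0,2} = 1
G(5) = mex{1,0} = 2
G(6) = mex{2,1} = 0
G(7) = mex{0,2} = 1
G(8) = mex{1,0} = 2
G(9) = mex{2,1} = 0
G(10) = mex{0,2} = 1
G(11) = mex{1,0} = 2
G(12) = mex{2,1} = 0
G(13) = mex{0,2} = 1
G(14) = mex{1,0} = 2
G(15) = mex{2,1} = 0
G(16) = mex{0,2} = 1

1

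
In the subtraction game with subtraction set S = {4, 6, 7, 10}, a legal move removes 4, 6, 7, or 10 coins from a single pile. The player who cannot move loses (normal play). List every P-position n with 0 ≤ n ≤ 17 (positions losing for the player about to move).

0, 1, 2, 3, 14, 15, 16, 17

G(0) = 0
G(1) = mex{} = 0
G(2) = mex{} = 0
G(3) = mex{} = 0
G(4) = mex{0} = 1
G(5) = mex{0} = 1
G(6) = mex{0,0} = 1
G(7) = mex{0,0,0} = 1
G(8) = mex{1,0,0} = 2
G(9) = mex{1,0,0} = 2
G(10) = mex{1,1,0,0} = 2
G(11) = mex{1,1,1,0} = 2
G(12) = mex{2,1,1,0} = 3
G(13) = mex{2,1,1,0} = 3
G(14) = mex{2,2,1,1} = 0
G(15) = mex{2,2,2,1} = 0
G(16) = mex{3,2,2,1} = 0
G(17) = mex{3,2,2,1} = 0
P-positions are exactly the n with G(n) = 0.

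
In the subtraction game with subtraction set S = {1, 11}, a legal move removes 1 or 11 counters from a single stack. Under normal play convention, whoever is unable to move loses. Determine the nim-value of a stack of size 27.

1

n :  0  1  2  3  4  5  6  7  8  9 10 11 12 13 14 15 16 17 18 19 20 21 22 23 24 25 26 27
G :  0  1  0  1  0  1  0  1  0  1  0  1  0  1  0  1  0  1  0  1  0  1  0  1  0  1  0  1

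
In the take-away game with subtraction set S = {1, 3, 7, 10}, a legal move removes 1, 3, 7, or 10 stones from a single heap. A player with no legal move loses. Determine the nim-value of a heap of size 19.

n :  0  1  2  3  4  5  6  7  8  9 10 11 12 13 14 15 16 17 18 19
G :  0  1  0  1  0  1  0  1  0  1  2  3  2  3  2  3  2  0  1  0

0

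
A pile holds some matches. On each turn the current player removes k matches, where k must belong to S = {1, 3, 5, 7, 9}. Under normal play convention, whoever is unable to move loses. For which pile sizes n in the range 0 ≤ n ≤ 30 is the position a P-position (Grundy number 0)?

n :  0  1  2  3  4  5  6  7  8  9 10 11 12 13 14 15 16 17 18 19 20 21 22 23 24 25 26 27 28 29 30
G :  0  1  0  1  0  1  0  1  0  1  0  1  0  1  0  1  0  1  0  1  0  1  0  1  0  1  0  1  0  1  0
P-positions are exactly the n with G(n) = 0.

0, 2, 4, 6, 8, 10, 12, 14, 16, 18, 20, 22, 24, 26, 28, 30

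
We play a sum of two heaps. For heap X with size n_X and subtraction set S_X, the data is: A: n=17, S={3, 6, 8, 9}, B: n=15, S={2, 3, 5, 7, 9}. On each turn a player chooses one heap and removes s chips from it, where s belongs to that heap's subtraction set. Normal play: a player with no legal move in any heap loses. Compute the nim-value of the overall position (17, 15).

3

Heap A, S = {3, 6, 8, 9}:
n :  0  1  2  3  4  5  6  7  8  9 10 11 12 13 14 15 16 17
G :  0  0  0  1  1  1  2  2  2  3  3  3  0  0  0  1  1  1
G_A(17) = 1.
Heap B, S = {2, 3, 5, 7, 9}:
n :  0  1  2  3  4  5  6  7  8  9 10 11 12 13 14 15
G :  0  0  1  1  2  2  3  3  4  4  5  0  0  1  1  2
G_B(15) = 2.
Combined Grundy value = 1 ⊕ 2 = 3.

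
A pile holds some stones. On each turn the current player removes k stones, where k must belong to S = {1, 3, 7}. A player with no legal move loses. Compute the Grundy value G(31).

1

G(0) = 0
G(1) = mex{0} = 1
G(2) = mex{1} = 0
G(3) = mex{0,0} = 1
G(4) = mex{1,1} = 0
G(5) = mex{0,0} = 1
G(6) = mex{1,1} = 0
G(7) = mex{0,0,0} = 1
G(8) = mex{1,1,1} = 0
G(9) = mex{0,0,0} = 1
G(10) = mex{1,1,1} = 0
G(11) = mex{0,0,0} = 1
G(12) = mex{1,1,1} = 0
G(13) = mex{0,0,0} = 1
G(14) = mex{1,1,1} = 0
G(15) = mex{0,0,0} = 1
G(16) = mex{1,1,1} = 0
G(17) = mex{0,0,0} = 1
G(18) = mex{1,1,1} = 0
G(19) = mex{0,0,0} = 1
G(20) = mex{1,1,1} = 0
G(21) = mex{0,0,0} = 1
G(22) = mex{1,1,1} = 0
G(23) = mex{0,0,0} = 1
G(24) = mex{1,1,1} = 0
G(25) = mex{0,0,0} = 1
G(26) = mex{1,1,1} = 0
G(27) = mex{0,0,0} = 1
G(28) = mex{1,1,1} = 0
G(29) = mex{0,0,0} = 1
G(30) = mex{1,1,1} = 0
G(31) = mex{0,0,0} = 1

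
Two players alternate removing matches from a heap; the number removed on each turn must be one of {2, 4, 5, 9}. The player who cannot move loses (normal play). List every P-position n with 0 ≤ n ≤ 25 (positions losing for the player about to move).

n :  0  1  2  3  4  5  6  7  8  9 10 11 12 13 14 15 16 17 18 19 20 21 22 23 24 25
G :  0  0  1  1  2  2  3  0  0  1  1  2  2  3  0  0  1  1  2  2  3  0  0  1  1  2
P-positions are exactly the n with G(n) = 0.

0, 1, 7, 8, 14, 15, 21, 22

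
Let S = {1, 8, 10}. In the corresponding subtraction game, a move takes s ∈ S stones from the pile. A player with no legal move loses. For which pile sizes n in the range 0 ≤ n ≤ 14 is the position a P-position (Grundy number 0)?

G(0) = 0
G(1) = mex{0} = 1
G(2) = mex{1} = 0
G(3) = mex{0} = 1
G(4) = mex{1} = 0
G(5) = mex{0} = 1
G(6) = mex{1} = 0
G(7) = mex{0} = 1
G(8) = mex{1,0} = 2
G(9) = mex{2,1} = 0
G(10) = mex{0,0,0} = 1
G(11) = mex{1,1,1} = 0
G(12) = mex{0,0,0} = 1
G(13) = mex{1,1,1} = 0
G(14) = mex{0,0,0} = 1
P-positions are exactly the n with G(n) = 0.

0, 2, 4, 6, 9, 11, 13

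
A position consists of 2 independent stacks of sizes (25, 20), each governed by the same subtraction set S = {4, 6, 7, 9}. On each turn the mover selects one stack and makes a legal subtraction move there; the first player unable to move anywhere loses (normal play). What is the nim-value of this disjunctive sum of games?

2

All stacks use S = {4, 6, 7, 9}:
G(0) = 0
G(1) = mex{} = 0
G(2) = mex{} = 0
G(3) = mex{} = 0
G(4) = mex{0} = 1
G(5) = mex{0} = 1
G(6) = mex{0,0} = 1
G(7) = mex{0,0,0} = 1
G(8) = mex{1,0,0} = 2
G(9) = mex{1,0,0,0} = 2
G(10) = mex{1,1,0,0} = 2
G(11) = mex{1,1,1,0} = 2
G(12) = mex{2,1,1,0} = 3
G(13) = mex{2,1,1,1} = 0
G(14) = mex{2,2,1,1} = 0
G(15) = mex{2,2,2,1} = 0
G(16) = mex{3,2,2,1} = 0
G(17) = mex{0,2,2,2} = 1
G(18) = mex{0,3,2,2} = 1
G(19) = mex{0,0,3,2} = 1
G(20) = mex{0,0,0,2} = 1
G(21) = mex{1,0,0,3} = 2
G(22) = mex{1,0,0,0} = 2
G(23) = mex{1,1,0,0} = 2
G(24) = mex{1,1,1,0} = 2
G(25) = mex{2,1,1,0} = 3
Stack A: G(25) = 3.
Stack B: G(20) = 1.
Combined Grundy value = 3 ⊕ 1 = 2.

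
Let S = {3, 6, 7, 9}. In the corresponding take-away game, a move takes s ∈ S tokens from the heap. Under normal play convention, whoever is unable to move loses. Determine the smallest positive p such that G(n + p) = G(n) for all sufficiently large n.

n :  0  1  2  3  4  5  6  7  8  9 10 11 12 13 14 15 16 17 18 19 20 21 22 23 24 25
G :  0  0  0  1  1  1  2  2  2  3  3  3  0  0  0  1  1  1  2  2  2  3  3  3  0  0
G(n+12) = G(n) holds for n = 0,…,8 (a full window of length max(S) = 9), so the sequence is purely periodic with period 12.

12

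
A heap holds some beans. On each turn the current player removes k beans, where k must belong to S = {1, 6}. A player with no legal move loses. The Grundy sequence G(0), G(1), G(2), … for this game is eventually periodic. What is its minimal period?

n :  0  1  2  3  4  5  6  7  8  9 10 11 12 13 14 15
G :  0  1  0  1  0  1  2  0  1  0  1  0  1  2  0  1
G(n+7) = G(n) holds for n = 0,…,5 (a full window of length max(S) = 6), so the sequence is purely periodic with period 7.

7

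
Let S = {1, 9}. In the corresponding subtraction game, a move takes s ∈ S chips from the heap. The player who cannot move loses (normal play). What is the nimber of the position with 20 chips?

0

G(0) = 0
G(1) = mex{0} = 1
G(2) = mex{1} = 0
G(3) = mex{0} = 1
G(4) = mex{1} = 0
G(5) = mex{0} = 1
G(6) = mex{1} = 0
G(7) = mex{0} = 1
G(8) = mex{1} = 0
G(9) = mex{0,0} = 1
G(10) = mex{1,1} = 0
G(11) = mex{0,0} = 1
G(12) = mex{1,1} = 0
G(13) = mex{0,0} = 1
G(14) = mex{1,1} = 0
G(15) = mex{0,0} = 1
G(16) = mex{1,1} = 0
G(17) = mex{0,0} = 1
G(18) = mex{1,1} = 0
G(19) = mex{0,0} = 1
G(20) = mex{1,1} = 0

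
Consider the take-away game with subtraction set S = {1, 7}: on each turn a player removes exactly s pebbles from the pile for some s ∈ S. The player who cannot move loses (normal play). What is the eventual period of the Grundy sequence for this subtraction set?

G(0) = 0
G(1) = mex{0} = 1
G(2) = mex{1} = 0
G(3) = mex{0} = 1
G(4) = mex{1} = 0
G(5) = mex{0} = 1
G(6) = mex{1} = 0
G(7) = mex{0,0} = 1
G(8) = mex{1,1} = 0
G(9) = mex{0,0} = 1
G(10) = mex{1,1} = 0
G(11) = mex{0,0} = 1
G(12) = mex{1,1} = 0
G(13) = mex{0,0} = 1
G(14) = mex{1,1} = 0
G(n+2) = G(n) holds for n = 0,…,6 (a full window of length max(S) = 7), so the sequence is purely periodic with period 2.

2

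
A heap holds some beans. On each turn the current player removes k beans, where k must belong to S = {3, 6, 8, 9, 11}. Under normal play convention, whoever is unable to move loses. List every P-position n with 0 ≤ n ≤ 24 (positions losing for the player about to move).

n :  0  1  2  3  4  5  6  7  8  9 10 11 12 13 14 15 16 17 18 19 20 21 22 23 24
G :  0  0  0  1  1  1  2  2  2  3  3  3  4  4  0  0  0  1  1  1  2  2  2  3  3
P-positions are exactly the n with G(n) = 0.

0, 1, 2, 14, 15, 16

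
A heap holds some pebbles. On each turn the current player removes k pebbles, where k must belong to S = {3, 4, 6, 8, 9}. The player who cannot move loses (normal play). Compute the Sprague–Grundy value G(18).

G(0) = 0
G(1) = mex{} = 0
G(2) = mex{} = 0
G(3) = mex{0} = 1
G(4) = mex{0,0} = 1
G(5) = mex{0,0} = 1
G(6) = mex{1,0,0} = 2
G(7) = mex{1,1,0} = 2
G(8) = mex{1,1,0,0} = 2
G(9) = mex{2,1,1,0,0} = 3
G(10) = mex{2,2,1,0,0} = 3
G(11) = mex{2,2,1,1,0} = 3
G(12) = mex{3,2,2,1,1} = 0
G(13) = mex{3,3,2,1,1} = 0
G(14) = mex{3,3,2,2,1} = 0
G(15) = mex{0,3,3,2,2} = 1
G(16) = mex{0,0,3,2,2} = 1
G(17) = mex{0,0,3,3,2} = 1
G(18) = mex{1,0,0,3,3} = 2

2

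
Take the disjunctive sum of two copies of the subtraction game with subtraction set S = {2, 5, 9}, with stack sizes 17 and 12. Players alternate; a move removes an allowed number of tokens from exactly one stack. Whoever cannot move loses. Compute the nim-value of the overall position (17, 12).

3

All stacks use S = {2, 5, 9}:
n :  0  1  2  3  4  5  6  7  8  9 10 11 12 13 14 15 16 17
G :  0  0  1  1  0  2  1  0  0  1  1  0  2  1  0  0  1  1
Stack A: G(17) = 1.
Stack B: G(12) = 2.
Combined Grundy value = 1 ⊕ 2 = 3.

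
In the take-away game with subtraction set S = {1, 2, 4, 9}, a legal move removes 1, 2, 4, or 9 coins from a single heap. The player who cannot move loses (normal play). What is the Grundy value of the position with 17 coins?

n :  0  1  2  3  4  5  6  7  8  9 10 11 12 13 14 15 16 17
G :  0  1  2  0  1  2  0  1  2  3  4  0  1  2  0  1  2  0

0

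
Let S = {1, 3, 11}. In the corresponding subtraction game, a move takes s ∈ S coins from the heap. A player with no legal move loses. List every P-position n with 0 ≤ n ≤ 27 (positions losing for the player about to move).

0, 2, 4, 6, 8, 10, 12, 14, 16, 18, 20, 22, 24, 26

G(0) = 0
G(1) = mex{0} = 1
G(2) = mex{1} = 0
G(3) = mex{0,0} = 1
G(4) = mex{1,1} = 0
G(5) = mex{0,0} = 1
G(6) = mex{1,1} = 0
G(7) = mex{0,0} = 1
G(8) = mex{1,1} = 0
G(9) = mex{0,0} = 1
G(10) = mex{1,1} = 0
G(11) = mex{0,0,0} = 1
G(12) = mex{1,1,1} = 0
G(13) = mex{0,0,0} = 1
G(14) = mex{1,1,1} = 0
G(15) = mex{0,0,0} = 1
G(16) = mex{1,1,1} = 0
G(17) = mex{0,0,0} = 1
G(18) = mex{1,1,1} = 0
G(19) = mex{0,0,0} = 1
G(20) = mex{1,1,1} = 0
G(21) = mex{0,0,0} = 1
G(22) = mex{1,1,1} = 0
G(23) = mex{0,0,0} = 1
G(24) = mex{1,1,1} = 0
G(25) = mex{0,0,0} = 1
G(26) = mex{1,1,1} = 0
G(27) = mex{0,0,0} = 1
P-positions are exactly the n with G(n) = 0.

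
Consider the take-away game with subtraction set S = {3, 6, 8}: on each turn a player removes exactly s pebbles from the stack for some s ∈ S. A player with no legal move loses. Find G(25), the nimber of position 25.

1

G(0) = 0
G(1) = mex{} = 0
G(2) = mex{} = 0
G(3) = mex{0} = 1
G(4) = mex{0} = 1
G(5) = mex{0} = 1
G(6) = mex{1,0} = 2
G(7) = mex{1,0} = 2
G(8) = mex{1,0,0} = 2
G(9) = mex{2,1,0} = 3
G(10) = mex{2,1,0} = 3
G(11) = mex{2,1,1} = 0
G(12) = mex{3,2,1} = 0
G(13) = mex{3,2,1} = 0
G(14) = mex{0,2,2} = 1
G(15) = mex{0,3,2} = 1
G(16) = mex{0,3,2} = 1
G(17) = mex{1,0,3} = 2
G(18) = mex{1,0,3} = 2
G(19) = mex{1,0,0} = 2
G(20) = mex{2,1,0} = 3
G(21) = mex{2,1,0} = 3
G(22) = mex{2,1,1} = 0
G(23) = mex{3,2,1} = 0
G(24) = mex{3,2,1} = 0
G(25) = mex{0,2,2} = 1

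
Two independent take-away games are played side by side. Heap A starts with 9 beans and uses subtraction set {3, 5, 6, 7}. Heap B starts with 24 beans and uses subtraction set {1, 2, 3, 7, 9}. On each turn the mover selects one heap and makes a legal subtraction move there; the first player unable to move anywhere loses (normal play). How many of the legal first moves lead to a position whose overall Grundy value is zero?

Heap A, S = {3, 5, 6, 7}:
G(0) = 0
G(1) = mex{} = 0
G(2) = mex{} = 0
G(3) = mex{0} = 1
G(4) = mex{0} = 1
G(5) = mex{0,0} = 1
G(6) = mex{1,0,0} = 2
G(7) = mex{1,0,0,0} = 2
G(8) = mex{1,1,0,0} = 2
G(9) = mex{2,1,1,0} = 3
G_A(9) = 3.
Heap B, S = {1, 2, 3, 7, 9}:
G(0) = 0
G(1) = mex{0} = 1
G(2) = mex{1,0} = 2
G(3) = mex{2,1,0} = 3
G(4) = mex{3,2,1} = 0
G(5) = mex{0,3,2} = 1
G(6) = mex{1,0,3} = 2
G(7) = mex{2,1,0,0} = 3
G(8) = mex{3,2,1,1} = 0
G(9) = mex{0,3,2,2,0} = 1
G(10) = mex{1,0,3,3,1} = 2
G(11) = mex{2,1,0,0,2} = 3
G(12) = mex{3,2,1,1,3} = 0
G(13) = mex{0,3,2,2,0} = 1
G(14) = mex{1,0,3,3,1} = 2
G(15) = mex{2,1,0,0,2} = 3
G(16) = mex{3,2,1,1,3} = 0
G(17) = mex{0,3,2,2,0} = 1
G(18) = mex{1,0,3,3,1} = 2
G(19) = mex{2,1,0,0,2} = 3
G(20) = mex{3,2,1,1,3} = 0
G(21) = mex{0,3,2,2,0} = 1
G(22) = mex{1,0,3,3,1} = 2
G(23) = mex{2,1,0,0,2} = 3
G(24) = mex{3,2,1,1,3} = 0
G_B(24) = 0.
Combined Grundy value = 3 ⊕ 0 = 3.
A winning move leaves total XOR = 0, i.e. changes one component's Grundy value g to g ⊕ X where X is the current total.
Heap A: need g' = 3⊕3 = 0. Options: 9−3→G=2, 9−5→G=1, 9−6→G=1, 9−7→G=0. Hits: 1.
Heap B: need g' = 0⊕3 = 3. Options: 24−1→G=3, 24−2→G=2, 24−3→G=1, 24−7→G=1, 24−9→G=3. Hits: 2.

3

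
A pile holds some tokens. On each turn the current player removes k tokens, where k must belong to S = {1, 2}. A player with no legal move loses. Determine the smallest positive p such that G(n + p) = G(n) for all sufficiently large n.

n :  0  1  2  3  4  5  6  7  8  9 10 11 12 13 14
G :  0  1  2  0  1  2  0  1  2  0  1  2  0  1  2
G(n+3) = G(n) holds for n = 0,…,1 (a full window of length max(S) = 2), so the sequence is purely periodic with period 3.

3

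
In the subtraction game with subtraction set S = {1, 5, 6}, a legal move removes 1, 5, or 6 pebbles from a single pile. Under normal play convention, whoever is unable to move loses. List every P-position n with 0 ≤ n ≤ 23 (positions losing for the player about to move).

0, 2, 4, 11, 13, 15, 22

n :  0  1  2  3  4  5  6  7  8  9 10 11 12 13 14 15 16 17 18 19 20 21 22 23
G :  0  1  0  1  0  1  2  3  2  3  2  0  1  0  1  0  1  2  3  2  3  2  0  1
P-positions are exactly the n with G(n) = 0.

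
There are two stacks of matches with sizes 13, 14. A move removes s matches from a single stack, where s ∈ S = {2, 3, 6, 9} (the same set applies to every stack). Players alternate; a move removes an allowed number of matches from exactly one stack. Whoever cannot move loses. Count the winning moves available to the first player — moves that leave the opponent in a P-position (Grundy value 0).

3

All stacks use S = {2, 3, 6, 9}:
n :  0  1  2  3  4  5  6  7  8  9 10 11 12 13 14
G :  0  0  1  1  2  0  3  1  2  2  3  3  0  0  1
Stack A: G(13) = 0.
Stack B: G(14) = 1.
Combined Grundy value = 0 ⊕ 1 = 1.
A winning move leaves total XOR = 0, i.e. changes one component's Grundy value g to g ⊕ X where X is the current total.
Stack A: need g' = 0⊕1 = 1. Options: 13−2→G=3, 13−3→G=3, 13−6→G=1, 13−9→G=2. Hits: 1.
Stack B: need g' = 1⊕1 = 0. Options: 14−2→G=0, 14−3→G=3, 14−6→G=2, 14−9→G=0. Hits: 2.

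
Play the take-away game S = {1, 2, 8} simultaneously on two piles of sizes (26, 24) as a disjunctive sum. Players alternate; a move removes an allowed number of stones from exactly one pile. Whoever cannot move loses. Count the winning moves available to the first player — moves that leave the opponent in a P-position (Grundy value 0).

All piles use S = {1, 2, 8}:
G(0) = 0
G(1) = mex{0} = 1
G(2) = mex{1,0} = 2
G(3) = mex{2,1} = 0
G(4) = mex{0,2} = 1
G(5) = mex{1,0} = 2
G(6) = mex{2,1} = 0
G(7) = mex{0,2} = 1
G(8) = mex{1,0,0} = 2
G(9) = mex{2,1,1} = 0
G(10) = mex{0,2,2} = 1
G(11) = mex{1,0,0} = 2
G(12) = mex{2,1,1} = 0
G(13) = mex{0,2,2} = 1
G(14) = mex{1,0,0} = 2
G(15) = mex{2,1,1} = 0
G(16) = mex{0,2,2} = 1
G(17) = mex{1,0,0} = 2
G(18) = mex{2,1,1} = 0
G(19) = mex{0,2,2} = 1
G(20) = mex{1,0,0} = 2
G(21) = mex{2,1,1} = 0
G(22) = mex{0,2,2} = 1
G(23) = mex{1,0,0} = 2
G(24) = mex{2,1,1} = 0
G(25) = mex{0,2,2} = 1
G(26) = mex{1,0,0} = 2
Pile A: G(26) = 2.
Pile B: G(24) = 0.
Combined Grundy value = 2 ⊕ 0 = 2.
A winning move leaves total XOR = 0, i.e. changes one component's Grundy value g to g ⊕ X where X is the current total.
Pile A: need g' = 2⊕2 = 0. Options: 26−1→G=1, 26−2→G=0, 26−8→G=0. Hits: 2.
Pile B: need g' = 0⊕2 = 2. Options: 24−1→G=2, 24−2→G=1, 24−8→G=1. Hits: 1.

3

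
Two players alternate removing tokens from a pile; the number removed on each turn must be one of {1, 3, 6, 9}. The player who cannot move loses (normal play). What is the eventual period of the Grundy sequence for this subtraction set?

n :  0  1  2  3  4  5  6  7  8  9 10 11 12 13 14 15 16 17 18 19 20 21 22 23 24 25
G :  0  1  0  1  0  1  2  3  2  3  2  3  0  1  0  1  0  1  2  3  2  3  2  3  0  1
G(n+12) = G(n) holds for n = 0,…,8 (a full window of length max(S) = 9), so the sequence is purely periodic with period 12.

12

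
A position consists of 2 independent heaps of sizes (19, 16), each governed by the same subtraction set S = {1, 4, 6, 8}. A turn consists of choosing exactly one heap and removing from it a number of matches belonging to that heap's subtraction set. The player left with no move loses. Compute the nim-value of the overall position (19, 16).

All heaps use S = {1, 4, 6, 8}:
n :  0  1  2  3  4  5  6  7  8  9 10 11 12 13 14 15 16 17 18 19
G :  0  1  0  1  2  0  1  0  1  2  3  2  0  1  0  1  2  0  1  0
Heap A: G(19) = 0.
Heap B: G(16) = 2.
Combined Grundy value = 0 ⊕ 2 = 2.

2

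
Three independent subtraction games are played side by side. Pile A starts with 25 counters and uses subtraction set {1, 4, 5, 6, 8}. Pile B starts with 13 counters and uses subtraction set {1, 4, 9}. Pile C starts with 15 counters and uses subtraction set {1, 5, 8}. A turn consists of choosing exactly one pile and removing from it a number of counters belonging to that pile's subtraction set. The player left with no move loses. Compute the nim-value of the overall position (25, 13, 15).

Pile A, S = {1, 4, 5, 6, 8}:
n :  0  1  2  3  4  5  6  7  8  9 10 11 12 13 14 15 16 17 18 19 20 21 22 23 24 25
G :  0  1  0  1  2  3  2  3  4  0  1  0  1  2  3  2  3  4  0  1  0  1  2  3  2  3
G_A(25) = 3.
Pile B, S = {1, 4, 9}:
n :  0  1  2  3  4  5  6  7  8  9 10 11 12 13
G :  0  1  0  1  2  0  1  0  1  2  0  1  0  1
G_B(13) = 1.
Pile C, S = {1, 5, 8}:
G(0) = 0
G(1) = mex{0} = 1
G(2) = mex{1} = 0
G(3) = mex{0} = 1
G(4) = mex{1} = 0
G(5) = mex{0,0} = 1
G(6) = mex{1,1} = 0
G(7) = mex{0,0} = 1
G(8) = mex{1,1,0} = 2
G(9) = mex{2,0,1} = 3
G(10) = mex{3,1,0} = 2
G(11) = mex{2,0,1} = 3
G(12) = mex{3,1,0} = 2
G(13) = mex{2,2,1} = 0
G(14) = mex{0,3,0} = 1
G(15) = mex{1,2,1} = 0
G_C(15) = 0.
Combined Grundy value = 3 ⊕ 1 ⊕ 0 = 2.

2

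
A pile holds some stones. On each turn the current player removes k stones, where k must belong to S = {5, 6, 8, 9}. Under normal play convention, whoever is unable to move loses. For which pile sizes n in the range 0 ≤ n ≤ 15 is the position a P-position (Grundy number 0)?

G(0) = 0
G(1) = mex{} = 0
G(2) = mex{} = 0
G(3) = mex{} = 0
G(4) = mex{} = 0
G(5) = mex{0} = 1
G(6) = mex{0,0} = 1
G(7) = mex{0,0} = 1
G(8) = mex{0,0,0} = 1
G(9) = mex{0,0,0,0} = 1
G(10) = mex{1,0,0,0} = 2
G(11) = mex{1,1,0,0} = 2
G(12) = mex{1,1,0,0} = 2
G(13) = mex{1,1,1,0} = 2
G(14) = mex{1,1,1,1} = 0
G(15) = mex{2,1,1,1} = 0
P-positions are exactly the n with G(n) = 0.

0, 1, 2, 3, 4, 14, 15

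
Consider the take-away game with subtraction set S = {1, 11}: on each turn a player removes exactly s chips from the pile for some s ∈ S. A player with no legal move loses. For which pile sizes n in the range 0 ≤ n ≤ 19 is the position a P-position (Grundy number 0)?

0, 2, 4, 6, 8, 10, 12, 14, 16, 18

n :  0  1  2  3  4  5  6  7  8  9 10 11 12 13 14 15 16 17 18 19
G :  0  1  0  1  0  1  0  1  0  1  0  1  0  1  0  1  0  1  0  1
P-positions are exactly the n with G(n) = 0.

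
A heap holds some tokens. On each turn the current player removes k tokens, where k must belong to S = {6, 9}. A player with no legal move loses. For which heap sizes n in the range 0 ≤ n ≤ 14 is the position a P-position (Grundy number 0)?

n :  0  1  2  3  4  5  6  7  8  9 10 11 12 13 14
G :  0  0  0  0  0  0  1  1  1  1  1  1  2  2  2
P-positions are exactly the n with G(n) = 0.

0, 1, 2, 3, 4, 5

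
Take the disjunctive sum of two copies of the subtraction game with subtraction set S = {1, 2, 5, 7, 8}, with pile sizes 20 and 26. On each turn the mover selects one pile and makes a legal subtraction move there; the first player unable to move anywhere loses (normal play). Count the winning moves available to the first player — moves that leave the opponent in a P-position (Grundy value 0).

0

All piles use S = {1, 2, 5, 7, 8}:
n :  0  1  2  3  4  5  6  7  8  9 10 11 12 13 14 15 16 17 18 19 20 21 22 23 24 25 26
G :  0  1  2  0  1  2  0  1  2  0  1  2  0  1  2  0  1  2  0  1  2  0  1  2  0  1  2
Pile A: G(20) = 2.
Pile B: G(26) = 2.
Combined Grundy value = 2 ⊕ 2 = 0.
A winning move leaves total XOR = 0, i.e. changes one component's Grundy value g to g ⊕ X where X is the current total.
Pile A: target g' = 2⊕0 = 2, but every legal move changes the Grundy value (mex property), so 0 moves.
Pile B: target g' = 2⊕0 = 2, but every legal move changes the Grundy value (mex property), so 0 moves.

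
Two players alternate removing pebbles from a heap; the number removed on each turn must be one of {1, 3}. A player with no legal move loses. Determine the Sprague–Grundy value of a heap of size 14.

G(0) = 0
G(1) = mex{0} = 1
G(2) = mex{1} = 0
G(3) = mex{0,0} = 1
G(4) = mex{1,1} = 0
G(5) = mex{0,0} = 1
G(6) = mex{1,1} = 0
G(7) = mex{0,0} = 1
G(8) = mex{1,1} = 0
G(9) = mex{0,0} = 1
G(10) = mex{1,1} = 0
G(11) = mex{0,0} = 1
G(12) = mex{1,1} = 0
G(13) = mex{0,0} = 1
G(14) = mex{1,1} = 0

0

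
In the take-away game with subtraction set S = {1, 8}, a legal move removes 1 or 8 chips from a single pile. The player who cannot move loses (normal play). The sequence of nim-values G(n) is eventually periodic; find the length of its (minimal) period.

n :  0  1  2  3  4  5  6  7  8  9 10 11 12 13 14 15 16 17 18 19
G :  0  1  0  1  0  1  0  1  2  0  1  0  1  0  1  0  1  2  0  1
G(n+9) = G(n) holds for n = 0,…,7 (a full window of length max(S) = 8), so the sequence is purely periodic with period 9.

9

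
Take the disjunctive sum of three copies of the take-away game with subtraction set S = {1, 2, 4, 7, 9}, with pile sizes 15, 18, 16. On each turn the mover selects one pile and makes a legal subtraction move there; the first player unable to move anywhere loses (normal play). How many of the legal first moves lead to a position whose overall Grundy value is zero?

2

All piles use S = {1, 2, 4, 7, 9}:
G(0) = 0
G(1) = mex{0} = 1
G(2) = mex{1,0} = 2
G(3) = mex{2,1} = 0
G(4) = mex{0,2,0} = 1
G(5) = mex{1,0,1} = 2
G(6) = mex{2,1,2} = 0
G(7) = mex{0,2,0,0} = 1
G(8) = mex{1,0,1,1} = 2
G(9) = mex{2,1,2,2,0} = 3
G(10) = mex{3,2,0,0,1} = 4
G(11) = mex{4,3,1,1,2} = 0
G(12) = mex{0,4,2,2,0} = 1
G(13) = mex{1,0,3,0,1} = 2
G(14) = mex{2,1,4,1,2} = 0
G(15) = mex{0,2,0,2,0} = 1
G(16) = mex{1,0,1,3,1} = 2
G(17) = mex{2,1,2,4,2} = 0
G(18) = mex{0,2,0,0,3} = 1
Pile A: G(15) = 1.
Pile B: G(18) = 1.
Pile C: G(16) = 2.
Combined Grundy value = 1 ⊕ 1 ⊕ 2 = 2.
A winning move leaves total XOR = 0, i.e. changes one component's Grundy value g to g ⊕ X where X is the current total.
Pile A: need g' = 1⊕2 = 3. Options: 15−1→G=0, 15−2→G=2, 15−4→G=0, 15−7→G=2, 15−9→G=0. Hits: 0.
Pile B: need g' = 1⊕2 = 3. Options: 18−1→G=0, 18−2→G=2, 18−4→G=0, 18−7→G=0, 18−9→G=3. Hits: 1.
Pile C: need g' = 2⊕2 = 0. Options: 16−1→G=1, 16−2→G=0, 16−4→G=1, 16−7→G=3, 16−9→G=1. Hits: 1.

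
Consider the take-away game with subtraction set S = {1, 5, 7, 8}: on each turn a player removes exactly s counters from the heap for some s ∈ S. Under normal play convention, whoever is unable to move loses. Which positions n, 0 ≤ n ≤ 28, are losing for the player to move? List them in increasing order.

0, 2, 4, 6, 15, 17, 19, 21

n :  0  1  2  3  4  5  6  7  8  9 10 11 12 13 14 15 16 17 18 19 20 21 22 23 24 25 26 27 28
G :  0  1  0  1  0  1  0  1  2  3  2  3  2  3  2  0  1  0  1  0  1  0  1  2  3  2  3  2  3
P-positions are exactly the n with G(n) = 0.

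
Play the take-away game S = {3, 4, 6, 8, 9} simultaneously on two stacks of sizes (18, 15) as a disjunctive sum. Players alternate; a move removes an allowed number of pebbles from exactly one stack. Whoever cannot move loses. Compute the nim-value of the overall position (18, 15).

All stacks use S = {3, 4, 6, 8, 9}:
G(0) = 0
G(1) = mex{} = 0
G(2) = mex{} = 0
G(3) = mex{0} = 1
G(4) = mex{0,0} = 1
G(5) = mex{0,0} = 1
G(6) = mex{1,0,0} = 2
G(7) = mex{1,1,0} = 2
G(8) = mex{1,1,0,0} = 2
G(9) = mex{2,1,1,0,0} = 3
G(10) = mex{2,2,1,0,0} = 3
G(11) = mex{2,2,1,1,0} = 3
G(12) = mex{3,2,2,1,1} = 0
G(13) = mex{3,3,2,1,1} = 0
G(14) = mex{3,3,2,2,1} = 0
G(15) = mex{0,3,3,2,2} = 1
G(16) = mex{0,0,3,2,2} = 1
G(17) = mex{0,0,3,3,2} = 1
G(18) = mex{1,0,0,3,3} = 2
Stack A: G(18) = 2.
Stack B: G(15) = 1.
Combined Grundy value = 2 ⊕ 1 = 3.

3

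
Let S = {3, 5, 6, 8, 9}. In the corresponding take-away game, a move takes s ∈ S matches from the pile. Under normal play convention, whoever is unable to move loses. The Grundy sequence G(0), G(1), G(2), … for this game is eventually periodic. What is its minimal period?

12

G(0) = 0
G(1) = mex{} = 0
G(2) = mex{} = 0
G(3) = mex{0} = 1
G(4) = mex{0} = 1
G(5) = mex{0,0} = 1
G(6) = mex{1,0,0} = 2
G(7) = mex{1,0,0} = 2
G(8) = mex{1,1,0,0} = 2
G(9) = mex{2,1,1,0,0} = 3
G(10) = mex{2,1,1,0,0} = 3
G(11) = mex{2,2,1,1,0} = 3
G(12) = mex{3,2,2,1,1} = 0
G(13) = mex{3,2,2,1,1} = 0
G(14) = mex{3,3,2,2,1} = 0
G(15) = mex{0,3,3,2,2} = 1
G(16) = mex{0,3,3,2,2} = 1
G(17) = mex{0,0,3,3,2} = 1
G(18) = mex{1,0,0,3,3} = 2
G(19) = mex{1,0,0,3,3} = 2
G(20) = mex{1,1,0,0,3} = 2
G(21) = mex{2,1,1,0,0} = 3
G(22) = mex{2,1,1,0,0} = 3
G(23) = mex{2,2,1,1,0} = 3
G(24) = mex{3,2,2,1,1} = 0
G(25) = mex{3,2,2,1,1} = 0
G(n+12) = G(n) holds for n = 0,…,8 (a full window of length max(S) = 9), so the sequence is purely periodic with period 12.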